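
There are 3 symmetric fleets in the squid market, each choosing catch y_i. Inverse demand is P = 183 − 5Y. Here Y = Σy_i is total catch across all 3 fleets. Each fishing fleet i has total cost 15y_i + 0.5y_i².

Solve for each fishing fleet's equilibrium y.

A representative fishing fleet's profit is π_i = y_i(183 − 5Y) − 15y_i − 0.5y_i², with Y = y_i + Σ_{j≠i} y_j.
First-order condition: 168 − 11y_i − 5Σ_{j≠i} y_j = 0.
In a symmetric equilibrium every fishing fleet chooses the same y, so Σ_{j≠i} y_j = 2y. The condition becomes 168 − 21y = 0, giving y = 168/21 = 8.

8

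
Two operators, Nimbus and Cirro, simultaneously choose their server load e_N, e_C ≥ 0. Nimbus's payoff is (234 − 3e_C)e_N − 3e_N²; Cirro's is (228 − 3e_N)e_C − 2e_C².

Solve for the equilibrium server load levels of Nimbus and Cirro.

Expanding Nimbus's payoff: 234e_N − 3e_Ce_N − 3e_N².
∂π/∂e_N = 234 − 3e_C − 6e_N = 0, so e_N = 39 − 0.5e_C.
Likewise for Cirro: e_C = 57 − 0.75e_N.
Substituting the second reaction function into the first: e_N = 39 − 0.5(57 − 0.75e_N), which gives 0.625e_N = 10.5 ⇒ e_N = 16.8.
Then e_C = 57 − 0.75·16.8 = 44.4.

16.8, 44.4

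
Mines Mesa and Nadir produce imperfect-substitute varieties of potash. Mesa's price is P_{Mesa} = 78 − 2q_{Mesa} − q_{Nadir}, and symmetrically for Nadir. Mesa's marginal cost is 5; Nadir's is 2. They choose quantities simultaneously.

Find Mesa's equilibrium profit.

Mine Mesa's profit: π = q_{Mesa}(78 − 2q_{Mesa} − q_{Nadir}) − 5q_{Mesa}.
∂π/∂q_{Mesa} = 73 − 4q_{Mesa} − q_{Nadir} = 0 ⇒ q_{Mesa} = 18.25 − 0.25q_{Nadir}.
Similarly q_{Nadir} = 19 − 0.25q_{Mesa}.
Substituting the second reaction function into the first: q_{Mesa} = 18.25 − 0.25(19 − 0.25q_{Mesa}), which gives 0.9375q_{Mesa} = 13.5 ⇒ q_{Mesa} = 14.4.
Then q_{Nadir} = 19 − 0.25·14.4 = 15.4.
P_{Mesa} = 78 − 2·14.4 − 15.4 = 33.8.
Profit = (33.8 − 5)·14.4 = 414.72.

414.72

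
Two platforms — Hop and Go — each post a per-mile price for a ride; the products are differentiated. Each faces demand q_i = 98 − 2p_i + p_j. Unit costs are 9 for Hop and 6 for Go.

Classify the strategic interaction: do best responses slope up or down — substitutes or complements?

Hop's profit: π = (p_{Hop} − 9)(98 − 2p_{Hop} + p_{Go}).
∂π/∂p_{Hop} = 116 − 4p_{Hop} + p_{Go} = 0 ⇒ p_{Hop} = 29 + 0.25p_{Go}.
The best-response slope dp_{Hop}/dp_{Go} = 0.25 > 0: the reaction function is upward-sloping, so the choices are strategic complements.

strategic complements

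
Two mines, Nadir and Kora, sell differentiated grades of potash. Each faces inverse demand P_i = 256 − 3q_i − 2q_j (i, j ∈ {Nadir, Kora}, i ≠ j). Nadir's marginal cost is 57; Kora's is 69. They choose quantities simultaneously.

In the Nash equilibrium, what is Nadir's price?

133.875

Mine Nadir's profit: π = q_{Nadir}(256 − 3q_{Nadir} − 2q_{Kora}) − 57q_{Nadir}.
∂π/∂q_{Nadir} = 199 − 6q_{Nadir} − 2q_{Kora} = 0 ⇒ q_{Nadir} = 199/6 − (1/3)q_{Kora}.
Similarly q_{Kora} = 187/6 − (1/3)q_{Nadir}.
Solving the two reaction functions simultaneously: (1 − (−1/3)(−1/3))q_{Nadir} = 199/6 − (1/3)·(187/6), so (8/9)q_{Nadir} = 205/9 and q_{Nadir} = 25.625.
Then q_{Kora} = 187/6 − (1/3)·25.625 = 22.625.
P_{Nadir} = 256 − 3·25.625 − 2·22.625 = 133.875.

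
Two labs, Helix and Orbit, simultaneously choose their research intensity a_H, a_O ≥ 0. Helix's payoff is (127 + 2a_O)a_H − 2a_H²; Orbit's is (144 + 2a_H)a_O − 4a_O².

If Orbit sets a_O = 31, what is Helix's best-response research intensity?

47.25

Expanding Helix's payoff: 127a_H + 2a_Oa_H − 2a_H².
∂π/∂a_H = 127 + 2a_O − 4a_H = 0, so a_H = 31.75 + 0.5a_O.
At a_O = 31: a_H = 31.75 + 0.5·31 = 47.25.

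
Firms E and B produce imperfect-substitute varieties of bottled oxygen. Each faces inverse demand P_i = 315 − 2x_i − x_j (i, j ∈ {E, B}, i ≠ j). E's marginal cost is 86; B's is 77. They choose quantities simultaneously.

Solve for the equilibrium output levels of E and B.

45.2, 48.2

Firm E's profit: π = x_E(315 − 2x_E − x_B) − 86x_E.
∂π/∂x_E = 229 − 4x_E − x_B = 0 ⇒ x_E = 57.25 − 0.25x_B.
Similarly x_B = 59.5 − 0.25x_E.
Substituting the second reaction function into the first: x_E = 57.25 − 0.25(59.5 − 0.25x_E), which gives 0.9375x_E = 42.375 ⇒ x_E = 45.2.
Then x_B = 59.5 − 0.25·45.2 = 48.2.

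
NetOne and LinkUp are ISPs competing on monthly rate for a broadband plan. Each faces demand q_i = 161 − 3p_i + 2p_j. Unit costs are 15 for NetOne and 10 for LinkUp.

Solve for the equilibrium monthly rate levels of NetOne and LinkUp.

50.5625, 48.6875

NetOne's profit: π = (p_{NetOne} − 15)(161 − 3p_{NetOne} + 2p_{LinkUp}).
∂π/∂p_{NetOne} = 206 − 6p_{NetOne} + 2p_{LinkUp} = 0 ⇒ p_{NetOne} = 103/3 + (1/3)p_{LinkUp}.
Similarly p_{LinkUp} = 191/6 + (1/3)p_{NetOne}.
Substituting the second reaction function into the first: p_{NetOne} = 103/3 + (1/3)(191/6 + (1/3)p_{NetOne}), which gives (8/9)p_{NetOne} = 809/18 ⇒ p_{NetOne} = 50.5625.
Then p_{LinkUp} = 191/6 + (1/3)·50.5625 = 48.6875.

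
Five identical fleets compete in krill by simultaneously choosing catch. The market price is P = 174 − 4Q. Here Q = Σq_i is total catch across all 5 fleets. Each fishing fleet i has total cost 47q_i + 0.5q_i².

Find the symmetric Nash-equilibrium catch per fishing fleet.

A representative fishing fleet's profit is π_i = q_i(174 − 4Q) − 47q_i − 0.5q_i², with Q = q_i + Σ_{j≠i} q_j.
First-order condition: 127 − 9q_i − 4Σ_{j≠i} q_j = 0.
Imposing symmetry (q_j = q for all j) turns Σ_{j≠i} q_j into 4q, so 127 = 25q and q = 5.08.

5.08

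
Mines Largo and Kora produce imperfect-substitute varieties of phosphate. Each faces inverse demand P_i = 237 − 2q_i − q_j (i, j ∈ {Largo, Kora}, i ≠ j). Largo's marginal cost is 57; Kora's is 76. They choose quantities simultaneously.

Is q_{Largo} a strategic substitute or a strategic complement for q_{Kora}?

strategic substitutes

Mine Largo's profit: π = q_{Largo}(237 − 2q_{Largo} − q_{Kora}) − 57q_{Largo}.
∂π/∂q_{Largo} = 180 − 4q_{Largo} − q_{Kora} = 0 ⇒ q_{Largo} = 45 − 0.25q_{Kora}.
The best-response slope dq_{Largo}/dq_{Kora} = −0.25 < 0: the reaction function is downward-sloping, so the choices are strategic substitutes.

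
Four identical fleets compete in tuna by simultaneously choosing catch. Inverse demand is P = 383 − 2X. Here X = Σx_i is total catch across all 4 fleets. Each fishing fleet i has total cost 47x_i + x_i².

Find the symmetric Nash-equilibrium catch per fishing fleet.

A representative fishing fleet's profit is π_i = x_i(383 − 2X) − 47x_i − x_i², with X = x_i + Σ_{j≠i} x_j.
First-order condition: 336 − 6x_i − 2Σ_{j≠i} x_j = 0.
In a symmetric equilibrium every fishing fleet chooses the same x, so Σ_{j≠i} x_j = 3x. The condition becomes 336 − 12x = 0, giving x = 336/12 = 28.

28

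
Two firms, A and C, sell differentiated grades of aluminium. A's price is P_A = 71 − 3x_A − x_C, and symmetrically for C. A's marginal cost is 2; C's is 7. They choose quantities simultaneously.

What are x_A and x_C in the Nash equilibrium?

10, 9

Firm A's profit: π = x_A(71 − 3x_A − x_C) − 2x_A.
∂π/∂x_A = 69 − 6x_A − x_C = 0 ⇒ x_A = 11.5 − (1/6)x_C.
Similarly x_C = 32/3 − (1/6)x_A.
Substituting the second reaction function into the first: x_A = 11.5 − (1/6)(32/3 − (1/6)x_A), which gives (35/36)x_A = 175/18 ⇒ x_A = 10.
Then x_C = 32/3 − (1/6)·10 = 9.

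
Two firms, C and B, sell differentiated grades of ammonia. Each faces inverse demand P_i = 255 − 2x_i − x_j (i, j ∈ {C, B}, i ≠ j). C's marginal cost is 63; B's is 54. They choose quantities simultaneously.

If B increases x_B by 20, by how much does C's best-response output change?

-5

Firm C's profit: π = x_C(255 − 2x_C − x_B) − 63x_C.
∂π/∂x_C = 192 − 4x_C − x_B = 0 ⇒ x_C = 48 − 0.25x_B.
The reaction-function slope is −0.25, so a 20-unit rise in x_B moves x_C by −0.25 × 20 = −5. C's best response falls — the actions are strategic substitutes.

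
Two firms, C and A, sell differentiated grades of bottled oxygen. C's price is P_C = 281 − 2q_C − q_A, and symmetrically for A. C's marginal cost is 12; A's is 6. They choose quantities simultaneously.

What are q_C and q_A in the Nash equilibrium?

Firm C's profit: π = q_C(281 − 2q_C − q_A) − 12q_C.
∂π/∂q_C = 269 − 4q_C − q_A = 0 ⇒ q_C = 67.25 − 0.25q_A.
Similarly q_A = 68.75 − 0.25q_C.
Solving the two reaction functions simultaneously: (1 − (−0.25)(−0.25))q_C = 67.25 − 0.25·68.75, so 0.9375q_C = 50.0625 and q_C = 53.4.
Then q_A = 68.75 − 0.25·53.4 = 55.4.

53.4, 55.4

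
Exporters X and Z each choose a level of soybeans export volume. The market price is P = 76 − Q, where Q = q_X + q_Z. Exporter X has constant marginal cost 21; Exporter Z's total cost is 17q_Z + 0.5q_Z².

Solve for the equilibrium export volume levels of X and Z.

Exporter X's profit: π = q_X(76 − (q_X + q_Z)) − 21q_X.
∂π/∂q_X = 55 − 2q_X − q_Z = 0, so q_X = 27.5 − 0.5q_Z.
For Z: ∂π/∂q_Z = 59 − 3q_Z − q_X = 0 ⇒ q_Z = 59/3 − (1/3)q_X.
Solving the two reaction functions simultaneously: (1 − (−0.5)(−1/3))q_X = 27.5 − 0.5·(59/3), so (5/6)q_X = 53/3 and q_X = 21.2.
Then q_Z = 59/3 − (1/3)·21.2 = 12.6.

21.2, 12.6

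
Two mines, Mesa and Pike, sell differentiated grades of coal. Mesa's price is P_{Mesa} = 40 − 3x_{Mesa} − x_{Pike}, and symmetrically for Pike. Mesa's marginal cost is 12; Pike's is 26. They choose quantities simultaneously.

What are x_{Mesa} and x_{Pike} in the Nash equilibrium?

4.4, 1.6

Mine Mesa's profit: π = x_{Mesa}(40 − 3x_{Mesa} − x_{Pike}) − 12x_{Mesa}.
∂π/∂x_{Mesa} = 28 − 6x_{Mesa} − x_{Pike} = 0 ⇒ x_{Mesa} = 14/3 − (1/6)x_{Pike}.
Similarly x_{Pike} = 7/3 − (1/6)x_{Mesa}.
Substituting the second reaction function into the first: x_{Mesa} = 14/3 − (1/6)(7/3 − (1/6)x_{Mesa}), which gives (35/36)x_{Mesa} = 77/18 ⇒ x_{Mesa} = 4.4.
Then x_{Pike} = 7/3 − (1/6)·4.4 = 1.6.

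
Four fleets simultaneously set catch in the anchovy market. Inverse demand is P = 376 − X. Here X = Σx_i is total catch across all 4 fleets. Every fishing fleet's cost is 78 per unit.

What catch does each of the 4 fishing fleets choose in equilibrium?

A representative fishing fleet's profit is π_i = x_i(376 − X) − 78x_i, with X = x_i + Σ_{j≠i} x_j.
First-order condition: 298 − 2x_i − Σ_{j≠i} x_j = 0.
With identical fishing fleets, set every x_j = x: then 298 − 2x − 3x = 0, i.e. x = 298/5 = 59.6.

59.6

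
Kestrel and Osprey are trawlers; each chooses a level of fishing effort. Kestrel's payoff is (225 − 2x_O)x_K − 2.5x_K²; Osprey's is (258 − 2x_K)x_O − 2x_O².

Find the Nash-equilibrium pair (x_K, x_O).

Expanding Kestrel's payoff: 225x_K − 2x_Ox_K − 2.5x_K².
∂π/∂x_K = 225 − 2x_O − 5x_K = 0, so x_K = 45 − 0.4x_O.
Likewise for Osprey: x_O = 64.5 − 0.5x_K.
Substituting the second reaction function into the first: x_K = 45 − 0.4(64.5 − 0.5x_K), which gives 0.8x_K = 19.2 ⇒ x_K = 24.
Then x_O = 64.5 − 0.5·24 = 52.5.

24, 52.5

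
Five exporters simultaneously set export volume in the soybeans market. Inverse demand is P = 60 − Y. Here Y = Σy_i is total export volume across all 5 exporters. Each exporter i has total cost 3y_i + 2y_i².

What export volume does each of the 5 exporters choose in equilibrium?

5.7

A representative exporter's profit is π_i = y_i(60 − Y) − 3y_i − 2y_i², with Y = y_i + Σ_{j≠i} y_j.
First-order condition: 57 − 6y_i − Σ_{j≠i} y_j = 0.
Imposing symmetry (y_j = y for all j) turns Σ_{j≠i} y_j into 4y, so 57 = 10y and y = 5.7.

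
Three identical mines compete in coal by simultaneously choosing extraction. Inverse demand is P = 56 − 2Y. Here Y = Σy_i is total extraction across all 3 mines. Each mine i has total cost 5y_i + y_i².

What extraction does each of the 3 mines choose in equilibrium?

A representative mine's profit is π_i = y_i(56 − 2Y) − 5y_i − y_i², with Y = y_i + Σ_{j≠i} y_j.
First-order condition: 51 − 6y_i − 2Σ_{j≠i} y_j = 0.
With identical mines, set every y_j = y: then 51 − 6y − 4y = 0, i.e. y = 51/10 = 5.1.

5.1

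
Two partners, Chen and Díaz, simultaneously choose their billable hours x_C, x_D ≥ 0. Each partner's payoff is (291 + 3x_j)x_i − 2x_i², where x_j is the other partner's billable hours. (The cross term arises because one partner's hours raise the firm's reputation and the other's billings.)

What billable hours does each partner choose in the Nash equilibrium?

Chen's payoff is (291 + 3x_D)x_C − 2x_C².
∂π/∂x_C = 291 + 3x_D − 4x_C = 0, so x_C = 72.75 + 0.75x_D.
The game is symmetric, so in equilibrium x_D = x_C: the reaction function gives 0.25x_C = 72.75, hence x_C = 291.

291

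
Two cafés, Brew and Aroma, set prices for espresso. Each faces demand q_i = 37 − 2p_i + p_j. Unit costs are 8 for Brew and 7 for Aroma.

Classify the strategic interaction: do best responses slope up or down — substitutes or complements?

Brew's profit: π = (p_{Brew} − 8)(37 − 2p_{Brew} + p_{Aroma}).
∂π/∂p_{Brew} = 53 − 4p_{Brew} + p_{Aroma} = 0 ⇒ p_{Brew} = 13.25 + 0.25p_{Aroma}.
The best-response slope dp_{Brew}/dp_{Aroma} = 0.25 > 0: the reaction function is upward-sloping, so the choices are strategic complements.

strategic complements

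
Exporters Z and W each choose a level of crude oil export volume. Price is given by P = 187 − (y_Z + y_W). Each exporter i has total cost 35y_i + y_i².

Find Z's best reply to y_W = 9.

Exporter Z's profit: π = y_Z(187 − (y_Z + y_W)) − 35y_Z − y_Z².
∂π/∂y_Z = 152 − 4y_Z − y_W = 0, so y_Z = 38 − 0.25y_W.
At y_W = 9: y_Z = 38 − 0.25·9 = 35.75.

35.75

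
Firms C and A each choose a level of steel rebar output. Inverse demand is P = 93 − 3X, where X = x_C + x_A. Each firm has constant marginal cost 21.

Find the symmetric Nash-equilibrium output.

8

Firm C's profit: π = x_C(93 − 3(x_C + x_A)) − 21x_C.
∂π/∂x_C = 72 − 6x_C − 3x_A = 0, so x_C = 12 − 0.5x_A.
Setting x_C = x_A in the reaction function: x_C = 12 − 0.5x_C, so x_C = 12 / 1.5 = 8.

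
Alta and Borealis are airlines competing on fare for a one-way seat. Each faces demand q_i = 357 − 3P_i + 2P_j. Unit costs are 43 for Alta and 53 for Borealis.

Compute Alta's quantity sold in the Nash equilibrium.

Alta's profit: π = (P_{Alta} − 43)(357 − 3P_{Alta} + 2P_{Borealis}).
∂π/∂P_{Alta} = 486 − 6P_{Alta} + 2P_{Borealis} = 0 ⇒ P_{Alta} = 81 + (1/3)P_{Borealis}.
Similarly P_{Borealis} = 86 + (1/3)P_{Alta}.
Substituting the second reaction function into the first: P_{Alta} = 81 + (1/3)(86 + (1/3)P_{Alta}), which gives (8/9)P_{Alta} = 329/3 ⇒ P_{Alta} = 123.375.
Then P_{Borealis} = 86 + (1/3)·123.375 = 127.125.
q_{Alta} = 357 − 3·123.375 + 2·127.125 = 241.125.

241.125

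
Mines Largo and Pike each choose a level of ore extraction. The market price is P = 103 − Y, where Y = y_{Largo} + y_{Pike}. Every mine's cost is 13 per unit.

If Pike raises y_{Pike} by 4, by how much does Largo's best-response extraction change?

Mine Largo's profit: π = y_{Largo}(103 − (y_{Largo} + y_{Pike})) − 13y_{Largo}.
∂π/∂y_{Largo} = 90 − 2y_{Largo} − y_{Pike} = 0, so y_{Largo} = 45 − 0.5y_{Pike}.
The reaction-function slope is −0.5, so a 4-unit rise in y_{Pike} moves y_{Largo} by −0.5 × 4 = −2. Largo's best response falls — the actions are strategic substitutes.

-2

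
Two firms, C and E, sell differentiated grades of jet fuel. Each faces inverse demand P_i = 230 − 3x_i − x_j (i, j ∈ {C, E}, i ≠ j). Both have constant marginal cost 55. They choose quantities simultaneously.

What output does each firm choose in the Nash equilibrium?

25

Firm C's profit: π = x_C(230 − 3x_C − x_E) − 55x_C.
∂π/∂x_C = 175 − 6x_C − x_E = 0 ⇒ x_C = 175/6 − (1/6)x_E.
The game is symmetric, so in equilibrium x_E = x_C: the reaction function gives (7/6)x_C = 175/6, hence x_C = 25.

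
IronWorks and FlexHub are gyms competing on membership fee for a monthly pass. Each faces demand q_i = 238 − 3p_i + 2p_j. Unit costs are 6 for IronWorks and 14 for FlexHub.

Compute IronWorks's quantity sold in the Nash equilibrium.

178.5

IronWorks's profit: π = (p_{IronWorks} − 6)(238 − 3p_{IronWorks} + 2p_{FlexHub}).
∂π/∂p_{IronWorks} = 256 − 6p_{IronWorks} + 2p_{FlexHub} = 0 ⇒ p_{IronWorks} = 128/3 + (1/3)p_{FlexHub}.
Similarly p_{FlexHub} = 140/3 + (1/3)p_{IronWorks}.
Solving the two reaction functions simultaneously: (1 − (1/3)(1/3))p_{IronWorks} = 128/3 + (1/3)·(140/3), so (8/9)p_{IronWorks} = 524/9 and p_{IronWorks} = 65.5.
Then p_{FlexHub} = 140/3 + (1/3)·65.5 = 68.5.
q_{IronWorks} = 238 − 3·65.5 + 2·68.5 = 178.5.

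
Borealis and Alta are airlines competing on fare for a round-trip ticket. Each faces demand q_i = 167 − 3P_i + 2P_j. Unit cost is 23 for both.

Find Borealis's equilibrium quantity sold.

108

Borealis's profit: π = (P_{Borealis} − 23)(167 − 3P_{Borealis} + 2P_{Alta}).
∂π/∂P_{Borealis} = 236 − 6P_{Borealis} + 2P_{Alta} = 0 ⇒ P_{Borealis} = 118/3 + (1/3)P_{Alta}.
The game is symmetric, so in equilibrium P_{Alta} = P_{Borealis}: the reaction function gives (2/3)P_{Borealis} = 118/3, hence P_{Borealis} = 59.
q_{Borealis} = 167 − 3·59 + 2·59 = 108.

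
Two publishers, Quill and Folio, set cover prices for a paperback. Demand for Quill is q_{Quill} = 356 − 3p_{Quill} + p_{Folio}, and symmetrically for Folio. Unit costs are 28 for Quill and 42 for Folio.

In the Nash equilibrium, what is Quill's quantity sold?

Quill's profit: π = (p_{Quill} − 28)(356 − 3p_{Quill} + p_{Folio}).
∂π/∂p_{Quill} = 440 − 6p_{Quill} + p_{Folio} = 0 ⇒ p_{Quill} = 220/3 + (1/6)p_{Folio}.
Similarly p_{Folio} = 241/3 + (1/6)p_{Quill}.
Substituting the second reaction function into the first: p_{Quill} = 220/3 + (1/6)(241/3 + (1/6)p_{Quill}), which gives (35/36)p_{Quill} = 1561/18 ⇒ p_{Quill} = 89.2.
Then p_{Folio} = 241/3 + (1/6)·89.2 = 95.2.
q_{Quill} = 356 − 3·89.2 + 95.2 = 183.6.

183.6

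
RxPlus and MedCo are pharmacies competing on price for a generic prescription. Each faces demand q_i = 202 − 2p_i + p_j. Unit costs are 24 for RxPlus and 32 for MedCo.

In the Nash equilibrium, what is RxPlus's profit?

RxPlus's profit: π = (p_{RxPlus} − 24)(202 − 2p_{RxPlus} + p_{MedCo}).
∂π/∂p_{RxPlus} = 250 − 4p_{RxPlus} + p_{MedCo} = 0 ⇒ p_{RxPlus} = 62.5 + 0.25p_{MedCo}.
Similarly p_{MedCo} = 66.5 + 0.25p_{RxPlus}.
Solving the two reaction functions simultaneously: (1 − (0.25)(0.25))p_{RxPlus} = 62.5 + 0.25·66.5, so 0.9375p_{RxPlus} = 79.125 and p_{RxPlus} = 84.4.
Then p_{MedCo} = 66.5 + 0.25·84.4 = 87.6.
q_{RxPlus} = 202 − 2·84.4 + 87.6 = 120.8.
Profit = (84.4 − 24)·120.8 = 7296.32.

7296.32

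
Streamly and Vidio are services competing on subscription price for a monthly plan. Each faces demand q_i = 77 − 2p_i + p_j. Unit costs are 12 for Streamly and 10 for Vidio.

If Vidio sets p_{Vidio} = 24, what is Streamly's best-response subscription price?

Streamly's profit: π = (p_{Streamly} − 12)(77 − 2p_{Streamly} + p_{Vidio}).
∂π/∂p_{Streamly} = 101 − 4p_{Streamly} + p_{Vidio} = 0 ⇒ p_{Streamly} = 25.25 + 0.25p_{Vidio}.
At p_{Vidio} = 24: p_{Streamly} = 25.25 + 0.25·24 = 31.25.

31.25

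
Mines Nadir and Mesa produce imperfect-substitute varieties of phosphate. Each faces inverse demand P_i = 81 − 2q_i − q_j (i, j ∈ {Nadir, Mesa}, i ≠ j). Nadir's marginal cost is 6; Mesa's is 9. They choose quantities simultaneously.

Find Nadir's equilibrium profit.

Mine Nadir's profit: π = q_{Nadir}(81 − 2q_{Nadir} − q_{Mesa}) − 6q_{Nadir}.
∂π/∂q_{Nadir} = 75 − 4q_{Nadir} − q_{Mesa} = 0 ⇒ q_{Nadir} = 18.75 − 0.25q_{Mesa}.
Similarly q_{Mesa} = 18 − 0.25q_{Nadir}.
Solving the two reaction functions simultaneously: (1 − (−0.25)(−0.25))q_{Nadir} = 18.75 − 0.25·18, so 0.9375q_{Nadir} = 14.25 and q_{Nadir} = 15.2.
Then q_{Mesa} = 18 − 0.25·15.2 = 14.2.
P_{Nadir} = 81 − 2·15.2 − 14.2 = 36.4.
Profit = (36.4 − 6)·15.2 = 462.08.

462.08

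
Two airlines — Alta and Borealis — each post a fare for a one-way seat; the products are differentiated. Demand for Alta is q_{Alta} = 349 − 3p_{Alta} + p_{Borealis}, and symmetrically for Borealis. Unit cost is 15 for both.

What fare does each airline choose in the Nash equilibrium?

78.8

Alta's profit: π = (p_{Alta} − 15)(349 − 3p_{Alta} + p_{Borealis}).
∂π/∂p_{Alta} = 394 − 6p_{Alta} + p_{Borealis} = 0 ⇒ p_{Alta} = 197/3 + (1/6)p_{Borealis}.
Setting p_{Alta} = p_{Borealis} in the reaction function: p_{Alta} = 197/3 + (1/6)p_{Alta}, so p_{Alta} = (197/3) / (5/6) = 78.8.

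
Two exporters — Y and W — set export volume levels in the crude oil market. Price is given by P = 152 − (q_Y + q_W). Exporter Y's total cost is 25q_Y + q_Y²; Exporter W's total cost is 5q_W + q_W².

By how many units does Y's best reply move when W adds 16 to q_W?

-4

Exporter Y's profit: π = q_Y(152 − (q_Y + q_W)) − 25q_Y − q_Y².
∂π/∂q_Y = 127 − 4q_Y − q_W = 0, so q_Y = 31.75 − 0.25q_W.
The reaction-function slope is −0.25, so a 16-unit rise in q_W moves q_Y by −0.25 × 16 = −4. Y's best response falls — the actions are strategic substitutes.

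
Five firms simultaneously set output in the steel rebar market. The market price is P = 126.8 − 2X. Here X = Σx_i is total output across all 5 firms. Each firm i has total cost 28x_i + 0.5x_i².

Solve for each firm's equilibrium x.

A representative firm's profit is π_i = x_i(126.8 − 2X) − 28x_i − 0.5x_i², with X = x_i + Σ_{j≠i} x_j.
First-order condition: 98.8 − 5x_i − 2Σ_{j≠i} x_j = 0.
Imposing symmetry (x_j = x for all j) turns Σ_{j≠i} x_j into 4x, so 98.8 = 13x and x = 7.6.

7.6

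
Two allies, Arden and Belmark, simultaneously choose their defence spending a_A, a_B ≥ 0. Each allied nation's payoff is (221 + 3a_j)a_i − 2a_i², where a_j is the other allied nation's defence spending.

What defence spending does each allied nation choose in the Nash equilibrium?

221

Arden's payoff is (221 + 3a_B)a_A − 2a_A².
∂π/∂a_A = 221 + 3a_B − 4a_A = 0, so a_A = 55.25 + 0.75a_B.
Setting a_A = a_B in the reaction function: a_A = 55.25 + 0.75a_A, so a_A = 55.25 / 0.25 = 221.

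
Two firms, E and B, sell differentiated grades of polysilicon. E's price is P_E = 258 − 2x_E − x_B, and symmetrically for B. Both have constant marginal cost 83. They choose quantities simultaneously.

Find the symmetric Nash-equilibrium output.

Firm E's profit: π = x_E(258 − 2x_E − x_B) − 83x_E.
∂π/∂x_E = 175 − 4x_E − x_B = 0 ⇒ x_E = 43.75 − 0.25x_B.
By symmetry x_B = x_E; substituting into the reaction function, 1.25x_E = 43.75 and x_E = 35.

35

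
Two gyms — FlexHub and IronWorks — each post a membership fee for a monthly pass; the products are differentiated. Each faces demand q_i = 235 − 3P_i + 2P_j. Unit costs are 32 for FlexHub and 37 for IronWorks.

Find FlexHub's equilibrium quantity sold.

FlexHub's profit: π = (P_{FlexHub} − 32)(235 − 3P_{FlexHub} + 2P_{IronWorks}).
∂π/∂P_{FlexHub} = 331 − 6P_{FlexHub} + 2P_{IronWorks} = 0 ⇒ P_{FlexHub} = 331/6 + (1/3)P_{IronWorks}.
Similarly P_{IronWorks} = 173/3 + (1/3)P_{FlexHub}.
Solving the two reaction functions simultaneously: (1 − (1/3)(1/3))P_{FlexHub} = 331/6 + (1/3)·(173/3), so (8/9)P_{FlexHub} = 1339/18 and P_{FlexHub} = 83.6875.
Then P_{IronWorks} = 173/3 + (1/3)·83.6875 = 85.5625.
q_{FlexHub} = 235 − 3·83.6875 + 2·85.5625 = 155.0625.

155.0625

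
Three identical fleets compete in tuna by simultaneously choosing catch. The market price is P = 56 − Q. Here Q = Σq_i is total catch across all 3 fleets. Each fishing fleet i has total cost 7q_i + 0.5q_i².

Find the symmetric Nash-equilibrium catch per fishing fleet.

A representative fishing fleet's profit is π_i = q_i(56 − Q) − 7q_i − 0.5q_i², with Q = q_i + Σ_{j≠i} q_j.
First-order condition: 49 − 3q_i − Σ_{j≠i} q_j = 0.
In a symmetric equilibrium every fishing fleet chooses the same q, so Σ_{j≠i} q_j = 2q. The condition becomes 49 − 5q = 0, giving q = 49/5 = 9.8.

9.8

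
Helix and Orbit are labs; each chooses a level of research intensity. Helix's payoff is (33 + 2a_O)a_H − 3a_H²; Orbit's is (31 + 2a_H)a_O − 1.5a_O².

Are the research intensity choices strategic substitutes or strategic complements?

Expanding Helix's payoff: 33a_H + 2a_Oa_H − 3a_H².
∂π/∂a_H = 33 + 2a_O − 6a_H = 0, so a_H = 5.5 + (1/3)a_O.
The best-response slope da_H/da_O = 1/3 > 0: the reaction function is upward-sloping, so the choices are strategic complements.

strategic complements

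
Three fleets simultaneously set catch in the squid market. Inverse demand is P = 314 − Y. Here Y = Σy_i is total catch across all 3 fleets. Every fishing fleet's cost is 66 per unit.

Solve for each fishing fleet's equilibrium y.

A representative fishing fleet's profit is π_i = y_i(314 − Y) − 66y_i, with Y = y_i + Σ_{j≠i} y_j.
First-order condition: 248 − 2y_i − Σ_{j≠i} y_j = 0.
Imposing symmetry (y_j = y for all j) turns Σ_{j≠i} y_j into 2y, so 248 = 4y and y = 62.

62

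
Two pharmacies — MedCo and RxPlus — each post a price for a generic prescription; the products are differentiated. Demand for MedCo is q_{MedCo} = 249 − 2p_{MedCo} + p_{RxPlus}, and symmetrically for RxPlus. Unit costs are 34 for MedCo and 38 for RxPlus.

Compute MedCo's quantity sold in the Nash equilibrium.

MedCo's profit: π = (p_{MedCo} − 34)(249 − 2p_{MedCo} + p_{RxPlus}).
∂π/∂p_{MedCo} = 317 − 4p_{MedCo} + p_{RxPlus} = 0 ⇒ p_{MedCo} = 79.25 + 0.25p_{RxPlus}.
Similarly p_{RxPlus} = 81.25 + 0.25p_{MedCo}.
Solving the two reaction functions simultaneously: (1 − (0.25)(0.25))p_{MedCo} = 79.25 + 0.25·81.25, so 0.9375p_{MedCo} = 99.5625 and p_{MedCo} = 106.2.
Then p_{RxPlus} = 81.25 + 0.25·106.2 = 107.8.
q_{MedCo} = 249 − 2·106.2 + 107.8 = 144.4.

144.4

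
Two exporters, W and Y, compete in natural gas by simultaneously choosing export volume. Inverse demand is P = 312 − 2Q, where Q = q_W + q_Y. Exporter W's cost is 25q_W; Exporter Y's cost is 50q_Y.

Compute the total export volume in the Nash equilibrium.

91.5

Exporter W's profit: π = q_W(312 − 2(q_W + q_Y)) − 25q_W.
∂π/∂q_W = 287 − 4q_W − 2q_Y = 0, so q_W = 71.75 − 0.5q_Y.
By the same steps for Y: q_Y = 65.5 − 0.5q_W.
Solving the two reaction functions simultaneously: (1 − (−0.5)(−0.5))q_W = 71.75 − 0.5·65.5, so 0.75q_W = 39 and q_W = 52.
Then q_Y = 65.5 − 0.5·52 = 39.5.
Total export volume: 52 + 39.5 = 91.5.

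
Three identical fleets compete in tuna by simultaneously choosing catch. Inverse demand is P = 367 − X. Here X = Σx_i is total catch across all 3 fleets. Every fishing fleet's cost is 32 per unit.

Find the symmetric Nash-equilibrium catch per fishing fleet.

A representative fishing fleet's profit is π_i = x_i(367 − X) − 32x_i, with X = x_i + Σ_{j≠i} x_j.
First-order condition: 335 − 2x_i − Σ_{j≠i} x_j = 0.
In a symmetric equilibrium every fishing fleet chooses the same x, so Σ_{j≠i} x_j = 2x. The condition becomes 335 − 4x = 0, giving x = 335/4 = 83.75.

83.75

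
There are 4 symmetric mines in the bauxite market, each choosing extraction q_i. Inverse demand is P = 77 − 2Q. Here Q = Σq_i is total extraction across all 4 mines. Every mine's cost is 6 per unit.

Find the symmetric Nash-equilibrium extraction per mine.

A representative mine's profit is π_i = q_i(77 − 2Q) − 6q_i, with Q = q_i + Σ_{j≠i} q_j.
First-order condition: 71 − 4q_i − 2Σ_{j≠i} q_j = 0.
With identical mines, set every q_j = q: then 71 − 4q − 6q = 0, i.e. q = 71/10 = 7.1.

7.1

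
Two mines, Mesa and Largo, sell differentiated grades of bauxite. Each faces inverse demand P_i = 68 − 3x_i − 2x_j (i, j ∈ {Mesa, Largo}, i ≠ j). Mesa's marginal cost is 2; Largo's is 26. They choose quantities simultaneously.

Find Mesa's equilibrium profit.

285.1875

Mine Mesa's profit: π = x_{Mesa}(68 − 3x_{Mesa} − 2x_{Largo}) − 2x_{Mesa}.
∂π/∂x_{Mesa} = 66 − 6x_{Mesa} − 2x_{Largo} = 0 ⇒ x_{Mesa} = 11 − (1/3)x_{Largo}.
Similarly x_{Largo} = 7 − (1/3)x_{Mesa}.
Substituting the second reaction function into the first: x_{Mesa} = 11 − (1/3)(7 − (1/3)x_{Mesa}), which gives (8/9)x_{Mesa} = 26/3 ⇒ x_{Mesa} = 9.75.
Then x_{Largo} = 7 − (1/3)·9.75 = 3.75.
P_{Mesa} = 68 − 3·9.75 − 2·3.75 = 31.25.
Profit = (31.25 − 2)·9.75 = 285.1875.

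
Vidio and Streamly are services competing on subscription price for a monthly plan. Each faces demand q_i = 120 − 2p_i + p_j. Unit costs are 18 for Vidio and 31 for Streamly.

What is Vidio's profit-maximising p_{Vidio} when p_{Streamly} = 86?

Vidio's profit: π = (p_{Vidio} − 18)(120 − 2p_{Vidio} + p_{Streamly}).
∂π/∂p_{Vidio} = 156 − 4p_{Vidio} + p_{Streamly} = 0 ⇒ p_{Vidio} = 39 + 0.25p_{Streamly}.
At p_{Streamly} = 86: p_{Vidio} = 39 + 0.25·86 = 60.5.

60.5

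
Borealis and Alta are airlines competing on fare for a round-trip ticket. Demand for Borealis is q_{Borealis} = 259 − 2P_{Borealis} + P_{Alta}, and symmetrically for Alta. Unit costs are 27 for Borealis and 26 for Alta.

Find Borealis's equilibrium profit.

11919.68

Borealis's profit: π = (P_{Borealis} − 27)(259 − 2P_{Borealis} + P_{Alta}).
∂π/∂P_{Borealis} = 313 − 4P_{Borealis} + P_{Alta} = 0 ⇒ P_{Borealis} = 78.25 + 0.25P_{Alta}.
Similarly P_{Alta} = 77.75 + 0.25P_{Borealis}.
Substituting the second reaction function into the first: P_{Borealis} = 78.25 + 0.25(77.75 + 0.25P_{Borealis}), which gives 0.9375P_{Borealis} = 97.6875 ⇒ P_{Borealis} = 104.2.
Then P_{Alta} = 77.75 + 0.25·104.2 = 103.8.
q_{Borealis} = 259 − 2·104.2 + 103.8 = 154.4.
Profit = (104.2 − 27)·154.4 = 11919.68.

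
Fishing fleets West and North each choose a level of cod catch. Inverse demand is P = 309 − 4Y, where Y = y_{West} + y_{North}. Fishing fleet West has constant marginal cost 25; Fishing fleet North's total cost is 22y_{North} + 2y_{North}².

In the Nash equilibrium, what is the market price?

Fishing fleet West's profit: π = y_{West}(309 − 4(y_{West} + y_{North})) − 25y_{West}.
∂π/∂y_{West} = 284 − 8y_{West} − 4y_{North} = 0, so y_{West} = 35.5 − 0.5y_{North}.
For North: ∂π/∂y_{North} = 287 − 12y_{North} − 4y_{West} = 0 ⇒ y_{North} = 287/12 − (1/3)y_{West}.
Substituting the second reaction function into the first: y_{West} = 35.5 − 0.5(287/12 − (1/3)y_{West}), which gives (5/6)y_{West} = 565/24 ⇒ y_{West} = 28.25.
Then y_{North} = 287/12 − (1/3)·28.25 = 14.5.
Equilibrium price: P = 309 − 4·42.75 = 138.

138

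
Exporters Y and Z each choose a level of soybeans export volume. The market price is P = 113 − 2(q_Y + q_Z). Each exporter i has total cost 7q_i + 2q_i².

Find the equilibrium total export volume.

21.2

Exporter Y's profit: π = q_Y(113 − 2(q_Y + q_Z)) − 7q_Y − 2q_Y².
∂π/∂q_Y = 106 − 8q_Y − 2q_Z = 0, so q_Y = 13.25 − 0.25q_Z.
The game is symmetric, so in equilibrium q_Z = q_Y: the reaction function gives 1.25q_Y = 13.25, hence q_Y = 10.6.
Total export volume: 10.6 + 10.6 = 21.2.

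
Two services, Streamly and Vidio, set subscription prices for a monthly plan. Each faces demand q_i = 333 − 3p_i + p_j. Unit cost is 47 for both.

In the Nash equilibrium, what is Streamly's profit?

Streamly's profit: π = (p_{Streamly} − 47)(333 − 3p_{Streamly} + p_{Vidio}).
∂π/∂p_{Streamly} = 474 − 6p_{Streamly} + p_{Vidio} = 0 ⇒ p_{Streamly} = 79 + (1/6)p_{Vidio}.
By symmetry p_{Vidio} = p_{Streamly}; substituting into the reaction function, (5/6)p_{Streamly} = 79 and p_{Streamly} = 94.8.
q_{Streamly} = 333 − 3·94.8 + 94.8 = 143.4.
Profit = (94.8 − 47)·143.4 = 6854.52.

6854.52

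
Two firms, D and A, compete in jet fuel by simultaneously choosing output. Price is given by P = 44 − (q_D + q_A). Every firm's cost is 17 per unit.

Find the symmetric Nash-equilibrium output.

9

Firm D's profit: π = q_D(44 − (q_D + q_A)) − 17q_D.
∂π/∂q_D = 27 − 2q_D − q_A = 0, so q_D = 13.5 − 0.5q_A.
By symmetry q_A = q_D; substituting into the reaction function, 1.5q_D = 13.5 and q_D = 9.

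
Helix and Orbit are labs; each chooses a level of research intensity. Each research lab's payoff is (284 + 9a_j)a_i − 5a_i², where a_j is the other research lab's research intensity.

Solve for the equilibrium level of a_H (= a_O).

284

Helix's payoff is (284 + 9a_O)a_H − 5a_H².
∂π/∂a_H = 284 + 9a_O − 10a_H = 0, so a_H = 28.4 + 0.9a_O.
The game is symmetric, so in equilibrium a_O = a_H: the reaction function gives 0.1a_H = 28.4, hence a_H = 284.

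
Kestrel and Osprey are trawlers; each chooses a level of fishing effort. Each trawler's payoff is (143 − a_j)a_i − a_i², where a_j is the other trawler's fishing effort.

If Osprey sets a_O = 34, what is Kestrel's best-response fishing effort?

Kestrel's payoff is (143 − a_O)a_K − a_K².
∂π/∂a_K = 143 − a_O − 2a_K = 0, so a_K = 71.5 − 0.5a_O.
At a_O = 34: a_K = 71.5 − 0.5·34 = 54.5.

54.5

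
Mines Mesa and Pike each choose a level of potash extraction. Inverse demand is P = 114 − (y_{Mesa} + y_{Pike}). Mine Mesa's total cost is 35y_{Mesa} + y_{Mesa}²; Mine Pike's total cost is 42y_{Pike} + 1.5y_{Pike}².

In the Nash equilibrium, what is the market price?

Mine Mesa's profit: π = y_{Mesa}(114 − (y_{Mesa} + y_{Pike})) − 35y_{Mesa} − y_{Mesa}².
∂π/∂y_{Mesa} = 79 − 4y_{Mesa} − y_{Pike} = 0, so y_{Mesa} = 19.75 − 0.25y_{Pike}.
For Pike: ∂π/∂y_{Pike} = 72 − 5y_{Pike} − y_{Mesa} = 0 ⇒ y_{Pike} = 14.4 − 0.2y_{Mesa}.
Substituting the second reaction function into the first: y_{Mesa} = 19.75 − 0.25(14.4 − 0.2y_{Mesa}), which gives 0.95y_{Mesa} = 16.15 ⇒ y_{Mesa} = 17.
Then y_{Pike} = 14.4 − 0.2·17 = 11.
Equilibrium price: P = 114 − 28 = 86.

86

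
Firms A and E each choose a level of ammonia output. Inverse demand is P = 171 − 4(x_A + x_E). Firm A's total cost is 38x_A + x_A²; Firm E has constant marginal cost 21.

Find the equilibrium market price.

Firm A's profit: π = x_A(171 − 4(x_A + x_E)) − 38x_A − x_A².
∂π/∂x_A = 133 − 10x_A − 4x_E = 0, so x_A = 13.3 − 0.4x_E.
For E: ∂π/∂x_E = 150 − 8x_E − 4x_A = 0 ⇒ x_E = 18.75 − 0.5x_A.
Plugging x_E into A's best response: x_A = 13.3 − 0.4(18.75 − 0.5x_A) ⇒ 0.8x_A = 5.8, so x_A = 7.25.
Then x_E = 18.75 − 0.5·7.25 = 15.125.
Equilibrium price: P = 171 − 4·22.375 = 81.5.

81.5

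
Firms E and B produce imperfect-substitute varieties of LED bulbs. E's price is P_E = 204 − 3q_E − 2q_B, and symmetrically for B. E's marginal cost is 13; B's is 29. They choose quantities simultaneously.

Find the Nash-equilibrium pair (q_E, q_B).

Firm E's profit: π = q_E(204 − 3q_E − 2q_B) − 13q_E.
∂π/∂q_E = 191 − 6q_E − 2q_B = 0 ⇒ q_E = 191/6 − (1/3)q_B.
Similarly q_B = 175/6 − (1/3)q_E.
Substituting the second reaction function into the first: q_E = 191/6 − (1/3)(175/6 − (1/3)q_E), which gives (8/9)q_E = 199/9 ⇒ q_E = 24.875.
Then q_B = 175/6 − (1/3)·24.875 = 20.875.

24.875, 20.875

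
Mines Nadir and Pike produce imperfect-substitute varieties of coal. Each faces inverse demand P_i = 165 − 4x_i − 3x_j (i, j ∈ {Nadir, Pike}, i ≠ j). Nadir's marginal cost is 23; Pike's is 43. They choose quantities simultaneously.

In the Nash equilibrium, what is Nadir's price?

Mine Nadir's profit: π = x_{Nadir}(165 − 4x_{Nadir} − 3x_{Pike}) − 23x_{Nadir}.
∂π/∂x_{Nadir} = 142 − 8x_{Nadir} − 3x_{Pike} = 0 ⇒ x_{Nadir} = 17.75 − 0.375x_{Pike}.
Similarly x_{Pike} = 15.25 − 0.375x_{Nadir}.
Solving the two reaction functions simultaneously: (1 − (−0.375)(−0.375))x_{Nadir} = 17.75 − 0.375·15.25, so (55/64)x_{Nadir} = 385/32 and x_{Nadir} = 14.
Then x_{Pike} = 15.25 − 0.375·14 = 10.
P_{Nadir} = 165 − 4·14 − 3·10 = 79.

79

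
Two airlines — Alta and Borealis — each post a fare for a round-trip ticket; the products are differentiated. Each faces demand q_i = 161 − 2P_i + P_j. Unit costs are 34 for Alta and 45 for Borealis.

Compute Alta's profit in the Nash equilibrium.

Alta's profit: π = (P_{Alta} − 34)(161 − 2P_{Alta} + P_{Borealis}).
∂π/∂P_{Alta} = 229 − 4P_{Alta} + P_{Borealis} = 0 ⇒ P_{Alta} = 57.25 + 0.25P_{Borealis}.
Similarly P_{Borealis} = 62.75 + 0.25P_{Alta}.
Plugging P_{Borealis} into Alta's best response: P_{Alta} = 57.25 + 0.25(62.75 + 0.25P_{Alta}) ⇒ 0.9375P_{Alta} = 72.9375, so P_{Alta} = 77.8.
Then P_{Borealis} = 62.75 + 0.25·77.8 = 82.2.
q_{Alta} = 161 − 2·77.8 + 82.2 = 87.6.
Profit = (77.8 − 34)·87.6 = 3836.88.

3836.88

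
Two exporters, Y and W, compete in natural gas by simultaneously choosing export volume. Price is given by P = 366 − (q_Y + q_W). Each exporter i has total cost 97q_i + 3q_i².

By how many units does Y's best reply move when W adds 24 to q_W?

-3

Exporter Y's profit: π = q_Y(366 − (q_Y + q_W)) − 97q_Y − 3q_Y².
∂π/∂q_Y = 269 − 8q_Y − q_W = 0, so q_Y = 33.625 − 0.125q_W.
The reaction-function slope is −0.125, so a 24-unit rise in q_W moves q_Y by −0.125 × 24 = −3. Y's best response falls — the actions are strategic substitutes.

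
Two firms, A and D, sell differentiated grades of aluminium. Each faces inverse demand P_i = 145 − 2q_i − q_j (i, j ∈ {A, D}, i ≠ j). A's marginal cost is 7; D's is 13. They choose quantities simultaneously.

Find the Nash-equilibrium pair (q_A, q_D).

28, 26

Firm A's profit: π = q_A(145 − 2q_A − q_D) − 7q_A.
∂π/∂q_A = 138 − 4q_A − q_D = 0 ⇒ q_A = 34.5 − 0.25q_D.
Similarly q_D = 33 − 0.25q_A.
Plugging q_D into A's best response: q_A = 34.5 − 0.25(33 − 0.25q_A) ⇒ 0.9375q_A = 26.25, so q_A = 28.
Then q_D = 33 − 0.25·28 = 26.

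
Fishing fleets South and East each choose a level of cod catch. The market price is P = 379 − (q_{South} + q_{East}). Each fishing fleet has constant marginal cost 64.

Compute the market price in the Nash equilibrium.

169

Fishing fleet South's profit: π = q_{South}(379 − (q_{South} + q_{East})) − 64q_{South}.
∂π/∂q_{South} = 315 − 2q_{South} − q_{East} = 0, so q_{South} = 157.5 − 0.5q_{East}.
The game is symmetric, so in equilibrium q_{East} = q_{South}: the reaction function gives 1.5q_{South} = 157.5, hence q_{South} = 105.
Equilibrium price: P = 379 − 210 = 169.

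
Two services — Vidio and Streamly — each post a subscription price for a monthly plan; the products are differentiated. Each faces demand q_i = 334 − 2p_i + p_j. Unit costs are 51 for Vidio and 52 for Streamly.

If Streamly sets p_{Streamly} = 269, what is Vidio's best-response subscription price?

Vidio's profit: π = (p_{Vidio} − 51)(334 − 2p_{Vidio} + p_{Streamly}).
∂π/∂p_{Vidio} = 436 − 4p_{Vidio} + p_{Streamly} = 0 ⇒ p_{Vidio} = 109 + 0.25p_{Streamly}.
At p_{Streamly} = 269: p_{Vidio} = 109 + 0.25·269 = 176.25.

176.25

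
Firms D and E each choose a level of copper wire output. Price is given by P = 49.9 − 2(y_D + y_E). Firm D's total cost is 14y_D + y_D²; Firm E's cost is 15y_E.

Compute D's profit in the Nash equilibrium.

Firm D's profit: π = y_D(49.9 − 2(y_D + y_E)) − 14y_D − y_D².
∂π/∂y_D = 35.9 − 6y_D − 2y_E = 0, so y_D = 359/60 − (1/3)y_E.
For E: ∂π/∂y_E = 34.9 − 4y_E − 2y_D = 0 ⇒ y_E = 8.725 − 0.5y_D.
Solving the two reaction functions simultaneously: (1 − (−1/3)(−0.5))y_D = 359/60 − (1/3)·8.725, so (5/6)y_D = 3.075 and y_D = 3.69.
Then y_E = 8.725 − 0.5·3.69 = 6.88.
Price P = 49.9 − 2·10.57 = 28.76.
D's profit: (28.76 − 14)·3.69 − (3.69)² = 40.8483.

40.8483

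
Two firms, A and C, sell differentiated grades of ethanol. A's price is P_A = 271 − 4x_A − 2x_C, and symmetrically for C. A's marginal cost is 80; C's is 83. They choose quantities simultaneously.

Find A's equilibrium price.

Firm A's profit: π = x_A(271 − 4x_A − 2x_C) − 80x_A.
∂π/∂x_A = 191 − 8x_A − 2x_C = 0 ⇒ x_A = 23.875 − 0.25x_C.
Similarly x_C = 23.5 − 0.25x_A.
Substituting the second reaction function into the first: x_A = 23.875 − 0.25(23.5 − 0.25x_A), which gives 0.9375x_A = 18 ⇒ x_A = 19.2.
Then x_C = 23.5 − 0.25·19.2 = 18.7.
P_A = 271 − 4·19.2 − 2·18.7 = 156.8.

156.8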